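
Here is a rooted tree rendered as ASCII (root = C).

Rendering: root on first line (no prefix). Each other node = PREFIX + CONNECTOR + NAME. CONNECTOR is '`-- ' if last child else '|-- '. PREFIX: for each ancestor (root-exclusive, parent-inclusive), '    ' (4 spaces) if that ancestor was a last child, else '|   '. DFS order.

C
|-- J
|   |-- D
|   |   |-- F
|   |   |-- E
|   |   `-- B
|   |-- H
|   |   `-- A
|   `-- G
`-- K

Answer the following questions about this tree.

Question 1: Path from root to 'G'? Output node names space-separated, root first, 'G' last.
Answer: C J G

Derivation:
Walk down from root: C -> J -> G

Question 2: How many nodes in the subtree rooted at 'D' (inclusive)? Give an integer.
Subtree rooted at D contains: B, D, E, F
Count = 4

Answer: 4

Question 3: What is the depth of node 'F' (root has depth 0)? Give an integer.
Path from root to F: C -> J -> D -> F
Depth = number of edges = 3

Answer: 3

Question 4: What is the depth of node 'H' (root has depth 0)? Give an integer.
Path from root to H: C -> J -> H
Depth = number of edges = 2

Answer: 2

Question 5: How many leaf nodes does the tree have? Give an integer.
Answer: 6

Derivation:
Leaves (nodes with no children): A, B, E, F, G, K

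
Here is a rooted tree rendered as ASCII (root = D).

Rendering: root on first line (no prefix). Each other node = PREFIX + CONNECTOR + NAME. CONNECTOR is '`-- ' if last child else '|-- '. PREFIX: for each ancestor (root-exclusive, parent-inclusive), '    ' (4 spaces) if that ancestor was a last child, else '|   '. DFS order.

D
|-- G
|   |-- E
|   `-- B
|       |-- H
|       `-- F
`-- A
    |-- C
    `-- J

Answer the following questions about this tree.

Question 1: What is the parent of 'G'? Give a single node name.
Answer: D

Derivation:
Scan adjacency: G appears as child of D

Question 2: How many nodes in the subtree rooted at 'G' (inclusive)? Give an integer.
Answer: 5

Derivation:
Subtree rooted at G contains: B, E, F, G, H
Count = 5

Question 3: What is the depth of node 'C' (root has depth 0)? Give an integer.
Answer: 2

Derivation:
Path from root to C: D -> A -> C
Depth = number of edges = 2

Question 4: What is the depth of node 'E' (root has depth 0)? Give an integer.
Path from root to E: D -> G -> E
Depth = number of edges = 2

Answer: 2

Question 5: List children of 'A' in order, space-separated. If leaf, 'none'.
Node A's children (from adjacency): C, J

Answer: C J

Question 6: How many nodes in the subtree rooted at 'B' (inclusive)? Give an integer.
Subtree rooted at B contains: B, F, H
Count = 3

Answer: 3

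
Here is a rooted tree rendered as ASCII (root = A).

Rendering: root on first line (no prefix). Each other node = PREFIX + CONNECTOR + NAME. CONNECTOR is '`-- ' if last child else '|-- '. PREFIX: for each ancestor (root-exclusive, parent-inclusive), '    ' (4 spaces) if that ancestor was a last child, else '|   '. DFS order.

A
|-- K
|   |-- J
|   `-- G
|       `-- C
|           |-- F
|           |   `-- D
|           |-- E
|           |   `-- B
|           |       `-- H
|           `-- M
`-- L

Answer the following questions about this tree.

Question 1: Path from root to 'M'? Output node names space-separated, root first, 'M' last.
Answer: A K G C M

Derivation:
Walk down from root: A -> K -> G -> C -> M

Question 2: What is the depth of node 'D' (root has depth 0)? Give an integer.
Answer: 5

Derivation:
Path from root to D: A -> K -> G -> C -> F -> D
Depth = number of edges = 5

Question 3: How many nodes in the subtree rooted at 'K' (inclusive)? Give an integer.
Answer: 10

Derivation:
Subtree rooted at K contains: B, C, D, E, F, G, H, J, K, M
Count = 10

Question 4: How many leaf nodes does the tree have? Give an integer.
Leaves (nodes with no children): D, H, J, L, M

Answer: 5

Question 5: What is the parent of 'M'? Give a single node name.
Scan adjacency: M appears as child of C

Answer: C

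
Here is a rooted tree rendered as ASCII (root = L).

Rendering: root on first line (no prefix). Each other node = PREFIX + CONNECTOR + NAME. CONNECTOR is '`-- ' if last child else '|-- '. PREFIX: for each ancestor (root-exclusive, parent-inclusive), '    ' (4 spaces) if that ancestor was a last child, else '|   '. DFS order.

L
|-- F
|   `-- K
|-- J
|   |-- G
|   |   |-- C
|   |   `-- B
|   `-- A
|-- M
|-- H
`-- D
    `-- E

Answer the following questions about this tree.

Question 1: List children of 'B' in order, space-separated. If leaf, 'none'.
Answer: none

Derivation:
Node B's children (from adjacency): (leaf)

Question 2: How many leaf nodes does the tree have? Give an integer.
Leaves (nodes with no children): A, B, C, E, H, K, M

Answer: 7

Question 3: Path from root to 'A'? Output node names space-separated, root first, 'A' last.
Walk down from root: L -> J -> A

Answer: L J A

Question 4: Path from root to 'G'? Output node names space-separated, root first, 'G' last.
Answer: L J G

Derivation:
Walk down from root: L -> J -> G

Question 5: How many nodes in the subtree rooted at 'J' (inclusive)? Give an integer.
Subtree rooted at J contains: A, B, C, G, J
Count = 5

Answer: 5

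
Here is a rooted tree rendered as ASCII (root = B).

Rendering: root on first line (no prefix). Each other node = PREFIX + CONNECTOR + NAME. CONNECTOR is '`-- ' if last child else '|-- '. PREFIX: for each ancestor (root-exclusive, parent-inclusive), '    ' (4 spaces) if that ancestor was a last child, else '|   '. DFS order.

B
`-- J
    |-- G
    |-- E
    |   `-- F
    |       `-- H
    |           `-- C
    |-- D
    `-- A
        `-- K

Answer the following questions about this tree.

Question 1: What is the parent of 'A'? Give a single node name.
Answer: J

Derivation:
Scan adjacency: A appears as child of J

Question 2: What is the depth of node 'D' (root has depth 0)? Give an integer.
Path from root to D: B -> J -> D
Depth = number of edges = 2

Answer: 2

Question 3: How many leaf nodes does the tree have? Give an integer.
Answer: 4

Derivation:
Leaves (nodes with no children): C, D, G, K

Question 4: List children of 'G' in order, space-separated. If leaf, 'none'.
Node G's children (from adjacency): (leaf)

Answer: none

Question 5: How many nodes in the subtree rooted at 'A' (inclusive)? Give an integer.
Subtree rooted at A contains: A, K
Count = 2

Answer: 2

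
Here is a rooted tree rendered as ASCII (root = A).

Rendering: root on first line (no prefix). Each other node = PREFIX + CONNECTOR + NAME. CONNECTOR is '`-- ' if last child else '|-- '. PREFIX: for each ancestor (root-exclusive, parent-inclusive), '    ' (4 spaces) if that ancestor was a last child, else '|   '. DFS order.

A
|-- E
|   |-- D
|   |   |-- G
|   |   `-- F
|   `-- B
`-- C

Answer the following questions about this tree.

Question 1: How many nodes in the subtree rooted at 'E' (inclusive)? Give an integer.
Answer: 5

Derivation:
Subtree rooted at E contains: B, D, E, F, G
Count = 5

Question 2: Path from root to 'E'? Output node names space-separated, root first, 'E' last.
Walk down from root: A -> E

Answer: A E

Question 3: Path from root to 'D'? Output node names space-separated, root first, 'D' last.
Answer: A E D

Derivation:
Walk down from root: A -> E -> D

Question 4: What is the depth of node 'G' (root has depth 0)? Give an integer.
Path from root to G: A -> E -> D -> G
Depth = number of edges = 3

Answer: 3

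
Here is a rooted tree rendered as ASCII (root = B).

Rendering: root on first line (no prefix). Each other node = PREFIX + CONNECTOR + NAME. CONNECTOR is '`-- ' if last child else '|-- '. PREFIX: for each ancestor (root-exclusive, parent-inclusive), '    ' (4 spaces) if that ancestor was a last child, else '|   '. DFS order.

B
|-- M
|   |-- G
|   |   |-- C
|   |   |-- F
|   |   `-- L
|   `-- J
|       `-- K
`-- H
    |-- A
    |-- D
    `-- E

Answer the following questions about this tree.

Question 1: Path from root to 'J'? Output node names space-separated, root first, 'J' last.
Walk down from root: B -> M -> J

Answer: B M J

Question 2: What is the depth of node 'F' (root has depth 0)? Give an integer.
Answer: 3

Derivation:
Path from root to F: B -> M -> G -> F
Depth = number of edges = 3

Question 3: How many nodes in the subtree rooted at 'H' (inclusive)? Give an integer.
Answer: 4

Derivation:
Subtree rooted at H contains: A, D, E, H
Count = 4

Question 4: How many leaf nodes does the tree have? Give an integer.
Leaves (nodes with no children): A, C, D, E, F, K, L

Answer: 7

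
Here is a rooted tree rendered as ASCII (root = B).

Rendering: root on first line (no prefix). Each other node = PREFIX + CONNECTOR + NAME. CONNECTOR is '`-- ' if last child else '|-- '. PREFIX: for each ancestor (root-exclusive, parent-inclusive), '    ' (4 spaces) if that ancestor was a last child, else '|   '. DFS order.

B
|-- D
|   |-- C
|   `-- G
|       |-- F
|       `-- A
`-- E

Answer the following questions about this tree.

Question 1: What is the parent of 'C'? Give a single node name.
Scan adjacency: C appears as child of D

Answer: D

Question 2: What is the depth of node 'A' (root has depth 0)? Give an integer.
Answer: 3

Derivation:
Path from root to A: B -> D -> G -> A
Depth = number of edges = 3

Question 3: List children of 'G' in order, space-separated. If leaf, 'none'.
Node G's children (from adjacency): F, A

Answer: F A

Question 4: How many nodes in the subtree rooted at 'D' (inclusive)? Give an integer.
Subtree rooted at D contains: A, C, D, F, G
Count = 5

Answer: 5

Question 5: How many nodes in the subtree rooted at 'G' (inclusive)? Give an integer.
Subtree rooted at G contains: A, F, G
Count = 3

Answer: 3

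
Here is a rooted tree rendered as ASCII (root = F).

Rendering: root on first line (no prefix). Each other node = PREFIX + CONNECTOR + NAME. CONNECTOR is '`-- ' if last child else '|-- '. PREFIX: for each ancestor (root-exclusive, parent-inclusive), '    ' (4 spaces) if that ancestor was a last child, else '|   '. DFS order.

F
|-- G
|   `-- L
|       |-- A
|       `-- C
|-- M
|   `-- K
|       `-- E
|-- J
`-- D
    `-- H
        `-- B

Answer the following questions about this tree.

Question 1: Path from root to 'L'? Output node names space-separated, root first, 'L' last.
Answer: F G L

Derivation:
Walk down from root: F -> G -> L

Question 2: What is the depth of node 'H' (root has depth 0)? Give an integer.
Path from root to H: F -> D -> H
Depth = number of edges = 2

Answer: 2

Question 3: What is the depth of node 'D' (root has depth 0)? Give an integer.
Answer: 1

Derivation:
Path from root to D: F -> D
Depth = number of edges = 1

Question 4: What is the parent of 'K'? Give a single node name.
Scan adjacency: K appears as child of M

Answer: M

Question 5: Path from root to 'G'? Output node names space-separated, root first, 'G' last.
Walk down from root: F -> G

Answer: F G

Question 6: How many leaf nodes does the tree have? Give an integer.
Answer: 5

Derivation:
Leaves (nodes with no children): A, B, C, E, J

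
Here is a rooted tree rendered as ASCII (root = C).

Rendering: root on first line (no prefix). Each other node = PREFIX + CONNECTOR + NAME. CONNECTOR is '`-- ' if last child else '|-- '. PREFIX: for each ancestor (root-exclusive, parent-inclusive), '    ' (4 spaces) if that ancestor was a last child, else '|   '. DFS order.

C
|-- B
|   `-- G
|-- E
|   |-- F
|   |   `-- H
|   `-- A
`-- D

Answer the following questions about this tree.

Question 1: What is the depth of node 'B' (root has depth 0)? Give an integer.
Answer: 1

Derivation:
Path from root to B: C -> B
Depth = number of edges = 1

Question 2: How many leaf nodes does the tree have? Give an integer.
Leaves (nodes with no children): A, D, G, H

Answer: 4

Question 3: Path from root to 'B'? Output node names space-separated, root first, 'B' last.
Walk down from root: C -> B

Answer: C B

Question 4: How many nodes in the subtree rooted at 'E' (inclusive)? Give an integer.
Answer: 4

Derivation:
Subtree rooted at E contains: A, E, F, H
Count = 4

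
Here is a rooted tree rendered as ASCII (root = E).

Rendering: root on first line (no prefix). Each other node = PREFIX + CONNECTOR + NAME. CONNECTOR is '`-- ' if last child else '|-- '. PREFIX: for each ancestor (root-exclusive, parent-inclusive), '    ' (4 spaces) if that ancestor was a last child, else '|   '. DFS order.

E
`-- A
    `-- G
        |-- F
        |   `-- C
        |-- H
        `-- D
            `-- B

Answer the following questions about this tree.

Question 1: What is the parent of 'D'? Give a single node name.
Scan adjacency: D appears as child of G

Answer: G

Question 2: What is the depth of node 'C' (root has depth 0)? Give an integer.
Path from root to C: E -> A -> G -> F -> C
Depth = number of edges = 4

Answer: 4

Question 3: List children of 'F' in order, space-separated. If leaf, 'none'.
Answer: C

Derivation:
Node F's children (from adjacency): C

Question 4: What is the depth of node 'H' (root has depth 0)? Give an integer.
Answer: 3

Derivation:
Path from root to H: E -> A -> G -> H
Depth = number of edges = 3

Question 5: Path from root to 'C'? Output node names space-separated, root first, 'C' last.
Answer: E A G F C

Derivation:
Walk down from root: E -> A -> G -> F -> C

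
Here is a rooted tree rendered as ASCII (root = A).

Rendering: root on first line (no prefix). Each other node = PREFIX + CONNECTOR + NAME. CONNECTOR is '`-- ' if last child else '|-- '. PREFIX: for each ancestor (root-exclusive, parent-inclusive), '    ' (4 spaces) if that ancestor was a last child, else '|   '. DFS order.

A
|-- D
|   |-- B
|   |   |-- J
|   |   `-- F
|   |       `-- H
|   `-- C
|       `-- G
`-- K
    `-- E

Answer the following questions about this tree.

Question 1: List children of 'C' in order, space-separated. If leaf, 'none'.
Node C's children (from adjacency): G

Answer: G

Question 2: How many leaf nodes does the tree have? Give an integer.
Leaves (nodes with no children): E, G, H, J

Answer: 4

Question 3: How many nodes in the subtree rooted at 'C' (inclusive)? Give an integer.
Answer: 2

Derivation:
Subtree rooted at C contains: C, G
Count = 2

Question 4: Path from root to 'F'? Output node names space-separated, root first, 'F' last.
Answer: A D B F

Derivation:
Walk down from root: A -> D -> B -> F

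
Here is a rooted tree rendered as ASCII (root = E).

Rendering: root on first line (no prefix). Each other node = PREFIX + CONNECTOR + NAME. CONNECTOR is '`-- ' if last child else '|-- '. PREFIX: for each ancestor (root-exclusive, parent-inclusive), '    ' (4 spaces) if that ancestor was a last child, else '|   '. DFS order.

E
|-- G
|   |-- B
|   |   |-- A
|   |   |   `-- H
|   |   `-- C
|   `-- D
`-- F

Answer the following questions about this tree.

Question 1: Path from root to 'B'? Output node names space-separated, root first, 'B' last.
Answer: E G B

Derivation:
Walk down from root: E -> G -> B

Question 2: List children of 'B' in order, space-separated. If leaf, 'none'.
Node B's children (from adjacency): A, C

Answer: A C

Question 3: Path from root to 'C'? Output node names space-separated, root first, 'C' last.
Answer: E G B C

Derivation:
Walk down from root: E -> G -> B -> C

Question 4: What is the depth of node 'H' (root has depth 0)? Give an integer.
Path from root to H: E -> G -> B -> A -> H
Depth = number of edges = 4

Answer: 4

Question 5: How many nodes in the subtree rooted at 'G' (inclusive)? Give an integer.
Answer: 6

Derivation:
Subtree rooted at G contains: A, B, C, D, G, H
Count = 6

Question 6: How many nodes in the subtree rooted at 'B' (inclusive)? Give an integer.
Subtree rooted at B contains: A, B, C, H
Count = 4

Answer: 4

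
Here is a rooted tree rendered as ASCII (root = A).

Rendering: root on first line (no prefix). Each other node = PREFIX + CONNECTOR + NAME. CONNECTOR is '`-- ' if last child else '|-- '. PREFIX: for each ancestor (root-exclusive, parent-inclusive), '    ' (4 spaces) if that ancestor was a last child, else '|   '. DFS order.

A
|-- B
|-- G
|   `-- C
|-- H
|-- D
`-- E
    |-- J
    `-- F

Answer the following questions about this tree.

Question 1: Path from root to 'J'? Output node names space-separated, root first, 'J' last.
Walk down from root: A -> E -> J

Answer: A E J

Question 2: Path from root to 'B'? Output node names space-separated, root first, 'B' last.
Answer: A B

Derivation:
Walk down from root: A -> B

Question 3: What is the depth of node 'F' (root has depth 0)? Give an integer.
Answer: 2

Derivation:
Path from root to F: A -> E -> F
Depth = number of edges = 2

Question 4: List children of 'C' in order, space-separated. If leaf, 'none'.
Node C's children (from adjacency): (leaf)

Answer: none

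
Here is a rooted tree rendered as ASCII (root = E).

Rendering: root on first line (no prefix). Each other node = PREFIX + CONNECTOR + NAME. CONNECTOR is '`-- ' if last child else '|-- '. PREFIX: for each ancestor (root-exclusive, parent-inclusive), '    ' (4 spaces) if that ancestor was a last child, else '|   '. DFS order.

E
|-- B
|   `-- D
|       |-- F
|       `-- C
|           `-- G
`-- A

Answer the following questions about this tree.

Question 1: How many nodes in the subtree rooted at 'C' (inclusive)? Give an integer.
Subtree rooted at C contains: C, G
Count = 2

Answer: 2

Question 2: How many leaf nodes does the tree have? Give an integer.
Leaves (nodes with no children): A, F, G

Answer: 3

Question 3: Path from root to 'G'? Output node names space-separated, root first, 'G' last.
Answer: E B D C G

Derivation:
Walk down from root: E -> B -> D -> C -> G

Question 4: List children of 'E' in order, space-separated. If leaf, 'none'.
Node E's children (from adjacency): B, A

Answer: B A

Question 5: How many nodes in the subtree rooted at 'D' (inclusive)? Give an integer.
Answer: 4

Derivation:
Subtree rooted at D contains: C, D, F, G
Count = 4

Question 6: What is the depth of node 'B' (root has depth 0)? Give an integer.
Answer: 1

Derivation:
Path from root to B: E -> B
Depth = number of edges = 1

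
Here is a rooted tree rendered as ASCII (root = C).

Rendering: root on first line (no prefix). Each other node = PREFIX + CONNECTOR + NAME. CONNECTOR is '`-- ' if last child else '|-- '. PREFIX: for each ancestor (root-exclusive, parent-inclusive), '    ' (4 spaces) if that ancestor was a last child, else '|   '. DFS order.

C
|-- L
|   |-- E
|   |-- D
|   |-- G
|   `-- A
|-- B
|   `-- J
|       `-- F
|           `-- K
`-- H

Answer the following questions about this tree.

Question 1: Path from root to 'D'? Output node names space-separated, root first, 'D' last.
Answer: C L D

Derivation:
Walk down from root: C -> L -> D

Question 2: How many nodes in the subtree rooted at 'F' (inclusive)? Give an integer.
Subtree rooted at F contains: F, K
Count = 2

Answer: 2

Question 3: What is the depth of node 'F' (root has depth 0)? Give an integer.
Answer: 3

Derivation:
Path from root to F: C -> B -> J -> F
Depth = number of edges = 3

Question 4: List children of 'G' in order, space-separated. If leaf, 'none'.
Node G's children (from adjacency): (leaf)

Answer: none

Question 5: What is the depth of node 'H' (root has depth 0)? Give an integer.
Answer: 1

Derivation:
Path from root to H: C -> H
Depth = number of edges = 1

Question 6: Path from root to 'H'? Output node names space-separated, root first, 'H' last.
Answer: C H

Derivation:
Walk down from root: C -> H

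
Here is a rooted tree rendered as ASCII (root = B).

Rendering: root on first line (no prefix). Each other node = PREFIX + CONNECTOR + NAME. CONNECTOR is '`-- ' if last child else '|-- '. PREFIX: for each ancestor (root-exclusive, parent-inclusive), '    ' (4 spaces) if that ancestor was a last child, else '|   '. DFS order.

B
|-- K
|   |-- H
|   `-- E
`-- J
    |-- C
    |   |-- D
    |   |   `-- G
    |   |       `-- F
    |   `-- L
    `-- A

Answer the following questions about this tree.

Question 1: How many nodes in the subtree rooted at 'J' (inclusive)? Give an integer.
Subtree rooted at J contains: A, C, D, F, G, J, L
Count = 7

Answer: 7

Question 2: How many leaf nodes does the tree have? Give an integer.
Leaves (nodes with no children): A, E, F, H, L

Answer: 5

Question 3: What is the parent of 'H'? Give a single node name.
Answer: K

Derivation:
Scan adjacency: H appears as child of K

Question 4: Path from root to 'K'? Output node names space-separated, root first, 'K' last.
Walk down from root: B -> K

Answer: B K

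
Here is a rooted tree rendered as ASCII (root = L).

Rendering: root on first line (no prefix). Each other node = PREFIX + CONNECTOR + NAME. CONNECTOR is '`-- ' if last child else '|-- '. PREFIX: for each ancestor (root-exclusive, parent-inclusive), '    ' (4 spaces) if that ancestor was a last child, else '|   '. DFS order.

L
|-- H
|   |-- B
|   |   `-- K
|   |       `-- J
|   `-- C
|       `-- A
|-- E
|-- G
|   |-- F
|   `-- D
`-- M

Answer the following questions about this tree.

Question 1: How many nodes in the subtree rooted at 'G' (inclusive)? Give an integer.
Answer: 3

Derivation:
Subtree rooted at G contains: D, F, G
Count = 3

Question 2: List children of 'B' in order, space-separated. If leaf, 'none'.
Node B's children (from adjacency): K

Answer: K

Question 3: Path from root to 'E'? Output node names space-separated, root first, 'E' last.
Walk down from root: L -> E

Answer: L E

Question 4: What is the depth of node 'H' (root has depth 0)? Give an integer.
Path from root to H: L -> H
Depth = number of edges = 1

Answer: 1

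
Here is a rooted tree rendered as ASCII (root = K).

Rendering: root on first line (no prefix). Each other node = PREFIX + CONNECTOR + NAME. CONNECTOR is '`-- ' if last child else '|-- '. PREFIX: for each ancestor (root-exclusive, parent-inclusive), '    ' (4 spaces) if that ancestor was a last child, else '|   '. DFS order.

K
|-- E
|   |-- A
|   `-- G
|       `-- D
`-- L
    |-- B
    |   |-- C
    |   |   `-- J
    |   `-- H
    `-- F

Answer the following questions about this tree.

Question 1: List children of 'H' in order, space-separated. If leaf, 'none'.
Node H's children (from adjacency): (leaf)

Answer: none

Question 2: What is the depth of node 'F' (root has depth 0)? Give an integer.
Path from root to F: K -> L -> F
Depth = number of edges = 2

Answer: 2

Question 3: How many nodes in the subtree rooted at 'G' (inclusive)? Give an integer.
Subtree rooted at G contains: D, G
Count = 2

Answer: 2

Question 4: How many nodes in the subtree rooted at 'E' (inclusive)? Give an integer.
Answer: 4

Derivation:
Subtree rooted at E contains: A, D, E, G
Count = 4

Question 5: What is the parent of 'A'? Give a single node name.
Scan adjacency: A appears as child of E

Answer: E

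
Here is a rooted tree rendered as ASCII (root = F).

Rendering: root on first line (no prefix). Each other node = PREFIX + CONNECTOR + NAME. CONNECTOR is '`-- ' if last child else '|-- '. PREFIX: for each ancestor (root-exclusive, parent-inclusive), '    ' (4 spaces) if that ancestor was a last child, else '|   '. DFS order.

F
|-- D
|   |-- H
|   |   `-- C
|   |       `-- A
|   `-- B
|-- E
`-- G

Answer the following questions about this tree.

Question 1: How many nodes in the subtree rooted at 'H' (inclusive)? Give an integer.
Answer: 3

Derivation:
Subtree rooted at H contains: A, C, H
Count = 3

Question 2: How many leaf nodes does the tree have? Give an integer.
Answer: 4

Derivation:
Leaves (nodes with no children): A, B, E, G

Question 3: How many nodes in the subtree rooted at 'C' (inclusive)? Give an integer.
Answer: 2

Derivation:
Subtree rooted at C contains: A, C
Count = 2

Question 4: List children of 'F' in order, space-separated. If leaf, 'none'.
Node F's children (from adjacency): D, E, G

Answer: D E G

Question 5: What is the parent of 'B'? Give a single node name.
Answer: D

Derivation:
Scan adjacency: B appears as child of D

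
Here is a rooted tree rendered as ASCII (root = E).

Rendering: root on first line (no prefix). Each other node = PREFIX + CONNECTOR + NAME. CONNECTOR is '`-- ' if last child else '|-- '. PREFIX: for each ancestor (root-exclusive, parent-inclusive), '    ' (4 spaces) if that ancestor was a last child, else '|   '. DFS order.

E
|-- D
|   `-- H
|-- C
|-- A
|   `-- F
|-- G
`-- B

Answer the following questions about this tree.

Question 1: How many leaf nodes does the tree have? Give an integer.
Leaves (nodes with no children): B, C, F, G, H

Answer: 5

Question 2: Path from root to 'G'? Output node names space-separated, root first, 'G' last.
Answer: E G

Derivation:
Walk down from root: E -> G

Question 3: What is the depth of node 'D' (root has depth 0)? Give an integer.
Path from root to D: E -> D
Depth = number of edges = 1

Answer: 1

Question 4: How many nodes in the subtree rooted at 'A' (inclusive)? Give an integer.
Answer: 2

Derivation:
Subtree rooted at A contains: A, F
Count = 2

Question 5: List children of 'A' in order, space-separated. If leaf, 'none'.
Node A's children (from adjacency): F

Answer: F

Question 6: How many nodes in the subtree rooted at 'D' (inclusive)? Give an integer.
Subtree rooted at D contains: D, H
Count = 2

Answer: 2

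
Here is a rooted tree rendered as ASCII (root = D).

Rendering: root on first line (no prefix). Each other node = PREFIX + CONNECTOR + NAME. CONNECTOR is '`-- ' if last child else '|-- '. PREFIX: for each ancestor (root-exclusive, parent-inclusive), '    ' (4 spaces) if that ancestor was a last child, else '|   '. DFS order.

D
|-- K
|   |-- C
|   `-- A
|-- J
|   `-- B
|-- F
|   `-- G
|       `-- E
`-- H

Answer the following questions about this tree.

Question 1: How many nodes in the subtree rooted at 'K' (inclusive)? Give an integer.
Answer: 3

Derivation:
Subtree rooted at K contains: A, C, K
Count = 3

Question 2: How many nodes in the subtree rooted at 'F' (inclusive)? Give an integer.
Subtree rooted at F contains: E, F, G
Count = 3

Answer: 3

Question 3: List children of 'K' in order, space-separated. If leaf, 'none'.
Node K's children (from adjacency): C, A

Answer: C A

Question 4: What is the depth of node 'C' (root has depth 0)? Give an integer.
Answer: 2

Derivation:
Path from root to C: D -> K -> C
Depth = number of edges = 2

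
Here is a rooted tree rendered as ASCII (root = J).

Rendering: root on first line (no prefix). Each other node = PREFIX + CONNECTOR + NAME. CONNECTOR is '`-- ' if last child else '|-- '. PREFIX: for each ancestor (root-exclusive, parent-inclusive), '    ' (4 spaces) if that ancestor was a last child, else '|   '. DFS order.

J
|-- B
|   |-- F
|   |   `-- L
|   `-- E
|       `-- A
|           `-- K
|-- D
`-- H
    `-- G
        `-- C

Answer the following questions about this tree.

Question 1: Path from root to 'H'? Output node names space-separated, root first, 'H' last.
Walk down from root: J -> H

Answer: J H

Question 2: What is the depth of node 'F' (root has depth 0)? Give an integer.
Path from root to F: J -> B -> F
Depth = number of edges = 2

Answer: 2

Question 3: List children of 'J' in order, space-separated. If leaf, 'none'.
Answer: B D H

Derivation:
Node J's children (from adjacency): B, D, H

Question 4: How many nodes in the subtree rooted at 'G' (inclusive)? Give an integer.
Answer: 2

Derivation:
Subtree rooted at G contains: C, G
Count = 2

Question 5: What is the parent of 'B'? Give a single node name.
Answer: J

Derivation:
Scan adjacency: B appears as child of J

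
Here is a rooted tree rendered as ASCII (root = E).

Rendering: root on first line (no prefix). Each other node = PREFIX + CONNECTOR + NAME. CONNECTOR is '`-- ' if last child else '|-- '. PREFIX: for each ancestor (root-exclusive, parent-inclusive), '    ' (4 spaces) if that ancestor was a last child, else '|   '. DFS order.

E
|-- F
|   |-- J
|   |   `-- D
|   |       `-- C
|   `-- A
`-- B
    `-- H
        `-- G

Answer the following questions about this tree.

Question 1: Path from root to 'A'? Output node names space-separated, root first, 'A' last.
Answer: E F A

Derivation:
Walk down from root: E -> F -> A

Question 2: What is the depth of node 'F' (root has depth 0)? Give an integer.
Path from root to F: E -> F
Depth = number of edges = 1

Answer: 1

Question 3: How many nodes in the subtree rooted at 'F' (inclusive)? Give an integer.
Subtree rooted at F contains: A, C, D, F, J
Count = 5

Answer: 5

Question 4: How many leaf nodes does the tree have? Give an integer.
Answer: 3

Derivation:
Leaves (nodes with no children): A, C, G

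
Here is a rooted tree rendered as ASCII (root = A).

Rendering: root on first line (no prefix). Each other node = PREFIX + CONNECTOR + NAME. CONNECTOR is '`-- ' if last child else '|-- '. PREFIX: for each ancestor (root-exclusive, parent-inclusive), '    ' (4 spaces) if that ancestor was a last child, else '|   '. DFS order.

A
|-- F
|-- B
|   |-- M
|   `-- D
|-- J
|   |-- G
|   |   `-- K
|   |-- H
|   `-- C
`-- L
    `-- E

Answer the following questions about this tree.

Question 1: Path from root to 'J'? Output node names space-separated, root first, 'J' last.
Answer: A J

Derivation:
Walk down from root: A -> J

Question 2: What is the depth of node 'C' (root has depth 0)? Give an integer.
Path from root to C: A -> J -> C
Depth = number of edges = 2

Answer: 2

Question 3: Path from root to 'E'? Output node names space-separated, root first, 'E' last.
Answer: A L E

Derivation:
Walk down from root: A -> L -> E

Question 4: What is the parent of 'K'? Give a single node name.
Scan adjacency: K appears as child of G

Answer: G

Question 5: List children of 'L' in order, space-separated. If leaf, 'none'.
Answer: E

Derivation:
Node L's children (from adjacency): E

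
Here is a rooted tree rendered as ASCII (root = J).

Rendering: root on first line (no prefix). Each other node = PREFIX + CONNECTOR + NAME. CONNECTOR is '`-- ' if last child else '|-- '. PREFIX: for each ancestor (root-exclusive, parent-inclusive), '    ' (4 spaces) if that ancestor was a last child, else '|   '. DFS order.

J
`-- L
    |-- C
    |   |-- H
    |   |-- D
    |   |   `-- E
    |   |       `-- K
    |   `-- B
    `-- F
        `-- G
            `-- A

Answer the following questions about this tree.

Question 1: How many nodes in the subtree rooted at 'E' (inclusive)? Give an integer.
Answer: 2

Derivation:
Subtree rooted at E contains: E, K
Count = 2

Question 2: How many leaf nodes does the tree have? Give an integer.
Answer: 4

Derivation:
Leaves (nodes with no children): A, B, H, K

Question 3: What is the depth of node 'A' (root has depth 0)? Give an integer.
Path from root to A: J -> L -> F -> G -> A
Depth = number of edges = 4

Answer: 4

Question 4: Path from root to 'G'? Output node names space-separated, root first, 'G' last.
Answer: J L F G

Derivation:
Walk down from root: J -> L -> F -> G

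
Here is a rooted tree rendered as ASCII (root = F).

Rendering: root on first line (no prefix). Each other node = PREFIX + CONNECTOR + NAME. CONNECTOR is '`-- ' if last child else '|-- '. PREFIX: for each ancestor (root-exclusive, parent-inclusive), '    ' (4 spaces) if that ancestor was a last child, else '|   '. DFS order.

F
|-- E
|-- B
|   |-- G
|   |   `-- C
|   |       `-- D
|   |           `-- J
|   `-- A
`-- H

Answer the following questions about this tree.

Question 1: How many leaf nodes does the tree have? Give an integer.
Leaves (nodes with no children): A, E, H, J

Answer: 4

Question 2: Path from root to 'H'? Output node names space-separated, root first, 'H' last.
Answer: F H

Derivation:
Walk down from root: F -> H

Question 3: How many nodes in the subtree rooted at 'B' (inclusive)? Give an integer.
Answer: 6

Derivation:
Subtree rooted at B contains: A, B, C, D, G, J
Count = 6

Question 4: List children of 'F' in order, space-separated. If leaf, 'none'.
Node F's children (from adjacency): E, B, H

Answer: E B H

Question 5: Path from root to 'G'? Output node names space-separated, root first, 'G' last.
Answer: F B G

Derivation:
Walk down from root: F -> B -> G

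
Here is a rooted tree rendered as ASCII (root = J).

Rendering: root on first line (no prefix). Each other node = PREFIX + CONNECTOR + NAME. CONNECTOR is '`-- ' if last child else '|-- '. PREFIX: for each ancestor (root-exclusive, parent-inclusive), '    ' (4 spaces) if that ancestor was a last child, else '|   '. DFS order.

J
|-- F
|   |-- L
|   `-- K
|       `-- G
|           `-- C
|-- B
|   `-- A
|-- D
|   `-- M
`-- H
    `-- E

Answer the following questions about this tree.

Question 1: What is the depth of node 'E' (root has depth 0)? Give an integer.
Answer: 2

Derivation:
Path from root to E: J -> H -> E
Depth = number of edges = 2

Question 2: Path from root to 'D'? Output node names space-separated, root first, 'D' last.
Walk down from root: J -> D

Answer: J D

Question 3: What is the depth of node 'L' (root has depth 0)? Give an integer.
Path from root to L: J -> F -> L
Depth = number of edges = 2

Answer: 2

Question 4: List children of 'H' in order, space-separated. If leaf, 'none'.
Answer: E

Derivation:
Node H's children (from adjacency): E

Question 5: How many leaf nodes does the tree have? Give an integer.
Leaves (nodes with no children): A, C, E, L, M

Answer: 5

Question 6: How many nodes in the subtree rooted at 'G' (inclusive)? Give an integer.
Subtree rooted at G contains: C, G
Count = 2

Answer: 2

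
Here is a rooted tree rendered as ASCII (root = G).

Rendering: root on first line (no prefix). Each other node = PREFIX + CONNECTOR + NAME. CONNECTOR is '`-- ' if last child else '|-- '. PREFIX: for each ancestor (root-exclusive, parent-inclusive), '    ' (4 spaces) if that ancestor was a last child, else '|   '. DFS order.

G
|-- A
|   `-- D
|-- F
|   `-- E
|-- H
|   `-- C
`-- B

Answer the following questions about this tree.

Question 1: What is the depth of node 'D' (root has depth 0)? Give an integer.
Answer: 2

Derivation:
Path from root to D: G -> A -> D
Depth = number of edges = 2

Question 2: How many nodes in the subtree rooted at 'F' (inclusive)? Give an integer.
Answer: 2

Derivation:
Subtree rooted at F contains: E, F
Count = 2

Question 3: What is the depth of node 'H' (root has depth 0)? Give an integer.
Path from root to H: G -> H
Depth = number of edges = 1

Answer: 1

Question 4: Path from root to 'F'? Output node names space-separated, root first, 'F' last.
Answer: G F

Derivation:
Walk down from root: G -> F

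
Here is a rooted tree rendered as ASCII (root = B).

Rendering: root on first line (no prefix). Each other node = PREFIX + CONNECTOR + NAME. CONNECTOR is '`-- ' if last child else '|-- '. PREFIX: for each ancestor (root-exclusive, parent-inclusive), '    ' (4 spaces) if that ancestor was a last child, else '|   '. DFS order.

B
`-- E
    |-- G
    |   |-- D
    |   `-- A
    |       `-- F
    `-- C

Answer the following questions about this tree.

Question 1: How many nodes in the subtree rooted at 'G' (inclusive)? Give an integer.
Subtree rooted at G contains: A, D, F, G
Count = 4

Answer: 4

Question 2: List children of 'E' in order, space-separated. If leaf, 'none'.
Node E's children (from adjacency): G, C

Answer: G C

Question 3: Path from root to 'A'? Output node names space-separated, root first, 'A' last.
Walk down from root: B -> E -> G -> A

Answer: B E G A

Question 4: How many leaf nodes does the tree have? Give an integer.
Leaves (nodes with no children): C, D, F

Answer: 3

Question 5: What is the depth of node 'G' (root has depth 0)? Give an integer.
Answer: 2

Derivation:
Path from root to G: B -> E -> G
Depth = number of edges = 2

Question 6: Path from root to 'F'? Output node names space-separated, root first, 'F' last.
Walk down from root: B -> E -> G -> A -> F

Answer: B E G A F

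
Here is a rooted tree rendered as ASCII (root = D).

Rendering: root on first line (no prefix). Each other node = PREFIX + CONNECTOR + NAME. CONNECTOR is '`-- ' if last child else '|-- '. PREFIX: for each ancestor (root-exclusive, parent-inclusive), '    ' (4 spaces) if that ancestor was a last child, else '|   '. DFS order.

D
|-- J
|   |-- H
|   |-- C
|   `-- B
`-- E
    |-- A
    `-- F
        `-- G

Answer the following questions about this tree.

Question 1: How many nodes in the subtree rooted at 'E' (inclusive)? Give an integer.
Answer: 4

Derivation:
Subtree rooted at E contains: A, E, F, G
Count = 4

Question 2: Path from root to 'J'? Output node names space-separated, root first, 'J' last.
Answer: D J

Derivation:
Walk down from root: D -> J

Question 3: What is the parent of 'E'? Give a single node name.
Scan adjacency: E appears as child of D

Answer: D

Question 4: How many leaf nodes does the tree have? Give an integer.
Answer: 5

Derivation:
Leaves (nodes with no children): A, B, C, G, H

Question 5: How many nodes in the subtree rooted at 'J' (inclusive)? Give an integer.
Answer: 4

Derivation:
Subtree rooted at J contains: B, C, H, J
Count = 4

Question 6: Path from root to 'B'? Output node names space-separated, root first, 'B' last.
Walk down from root: D -> J -> B

Answer: D J B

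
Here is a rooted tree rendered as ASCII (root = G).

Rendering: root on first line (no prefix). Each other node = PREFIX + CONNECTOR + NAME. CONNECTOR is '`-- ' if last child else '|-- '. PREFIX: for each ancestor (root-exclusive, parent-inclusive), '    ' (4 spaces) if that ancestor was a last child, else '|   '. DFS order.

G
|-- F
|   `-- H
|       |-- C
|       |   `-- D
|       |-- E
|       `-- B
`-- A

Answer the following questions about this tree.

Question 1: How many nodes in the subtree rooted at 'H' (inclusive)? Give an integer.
Answer: 5

Derivation:
Subtree rooted at H contains: B, C, D, E, H
Count = 5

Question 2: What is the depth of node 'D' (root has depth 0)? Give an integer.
Path from root to D: G -> F -> H -> C -> D
Depth = number of edges = 4

Answer: 4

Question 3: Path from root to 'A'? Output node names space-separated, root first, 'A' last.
Walk down from root: G -> A

Answer: G A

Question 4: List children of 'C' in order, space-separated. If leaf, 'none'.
Answer: D

Derivation:
Node C's children (from adjacency): D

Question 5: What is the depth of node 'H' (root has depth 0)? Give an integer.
Answer: 2

Derivation:
Path from root to H: G -> F -> H
Depth = number of edges = 2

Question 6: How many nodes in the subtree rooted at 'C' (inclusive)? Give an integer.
Subtree rooted at C contains: C, D
Count = 2

Answer: 2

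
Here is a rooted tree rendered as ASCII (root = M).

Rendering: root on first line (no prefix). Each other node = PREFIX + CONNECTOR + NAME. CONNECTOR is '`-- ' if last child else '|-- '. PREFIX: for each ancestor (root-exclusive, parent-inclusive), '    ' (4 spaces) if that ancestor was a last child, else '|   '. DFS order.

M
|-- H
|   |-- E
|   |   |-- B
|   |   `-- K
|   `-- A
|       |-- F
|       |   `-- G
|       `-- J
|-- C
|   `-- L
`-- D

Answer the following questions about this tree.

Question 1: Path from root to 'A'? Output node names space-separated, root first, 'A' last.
Walk down from root: M -> H -> A

Answer: M H A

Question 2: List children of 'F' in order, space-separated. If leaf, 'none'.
Answer: G

Derivation:
Node F's children (from adjacency): G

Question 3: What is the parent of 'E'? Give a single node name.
Scan adjacency: E appears as child of H

Answer: H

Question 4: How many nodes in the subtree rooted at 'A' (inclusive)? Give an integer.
Subtree rooted at A contains: A, F, G, J
Count = 4

Answer: 4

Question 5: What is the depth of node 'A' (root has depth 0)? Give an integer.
Path from root to A: M -> H -> A
Depth = number of edges = 2

Answer: 2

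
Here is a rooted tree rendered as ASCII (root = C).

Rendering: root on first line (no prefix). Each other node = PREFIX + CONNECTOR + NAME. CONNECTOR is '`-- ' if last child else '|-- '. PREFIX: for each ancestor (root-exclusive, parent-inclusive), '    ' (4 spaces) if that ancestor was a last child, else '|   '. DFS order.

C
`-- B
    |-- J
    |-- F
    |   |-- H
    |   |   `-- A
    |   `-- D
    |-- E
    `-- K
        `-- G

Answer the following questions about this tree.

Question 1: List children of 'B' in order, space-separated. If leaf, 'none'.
Answer: J F E K

Derivation:
Node B's children (from adjacency): J, F, E, K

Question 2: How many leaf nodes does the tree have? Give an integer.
Answer: 5

Derivation:
Leaves (nodes with no children): A, D, E, G, J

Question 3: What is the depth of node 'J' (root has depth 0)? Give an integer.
Answer: 2

Derivation:
Path from root to J: C -> B -> J
Depth = number of edges = 2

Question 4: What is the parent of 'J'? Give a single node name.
Answer: B

Derivation:
Scan adjacency: J appears as child of B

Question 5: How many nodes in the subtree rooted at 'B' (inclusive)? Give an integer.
Answer: 9

Derivation:
Subtree rooted at B contains: A, B, D, E, F, G, H, J, K
Count = 9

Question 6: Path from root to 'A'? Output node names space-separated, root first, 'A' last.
Answer: C B F H A

Derivation:
Walk down from root: C -> B -> F -> H -> A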